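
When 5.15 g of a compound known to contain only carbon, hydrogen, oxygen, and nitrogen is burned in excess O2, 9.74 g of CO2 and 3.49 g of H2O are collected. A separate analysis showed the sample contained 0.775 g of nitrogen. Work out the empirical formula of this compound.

C8H14N2O3

mol C = 9.74 / 44.01 = 0.2213; mass C = 0.2213 × 12.01 = 2.658 g
mol H = 2 × (3.49 / 18.02) = 0.3873; mass H = 0.3873 × 1.008 = 0.3904 g
mol N = 0.775 / 14.01 = 0.05532
mass O = 5.15 − (3.823) = 1.327 g → mol O = 0.08291
Ratios (÷ 0.05532): C 4.001, H 7.002, N 1.000, O 1.499
×2: C 8.00, H 14.00, N 2.00, O 3.00 → C8H14N2O3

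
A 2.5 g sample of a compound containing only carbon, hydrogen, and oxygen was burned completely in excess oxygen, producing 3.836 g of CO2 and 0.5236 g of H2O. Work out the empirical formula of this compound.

C3H2O3

mol C = 3.836 / 44.01 = 0.08716; mass C = 0.08716 × 12.01 = 1.047 g
mol H = 2 × (0.5236 / 18.02) = 0.05811; mass H = 0.05811 × 1.008 = 0.05858 g
mass O = 2.5 − (1.105) = 1.395 g → mol O = 0.08716
Divide by the smallest (0.05811 mol H): C 1.500, H 1.000, O 1.500
×2: C 3.00, H 2.00, O 3.00 → C3H2O3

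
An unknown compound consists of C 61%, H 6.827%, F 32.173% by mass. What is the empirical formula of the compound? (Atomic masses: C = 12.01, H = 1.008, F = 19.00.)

C3H4F

Assume 100 g: 61 g C, 6.827 g H, 32.173 g F.
Moles — C: 61 / 12.01 = 5.079 mol; H: 6.827 / 1.008 = 6.773 mol; F: 32.173 / 19.00 = 1.693 mol
Divide by the smallest (1.693 mol F): C 3.000, H 4.000, F 1.000
≈ 3:4:1 → C3H4F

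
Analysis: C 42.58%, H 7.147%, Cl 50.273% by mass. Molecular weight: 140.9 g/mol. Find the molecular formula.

C5H10Cl2

Assume 100 g: 42.58 g C, 7.147 g H, 50.273 g Cl.
Moles — C: 42.58 / 12.01 = 3.545 mol; H: 7.147 / 1.008 = 7.09 mol; Cl: 50.273 / 35.45 = 1.418 mol
Ratios (÷ 1.418): C 2.500, H 5.000, Cl 1.000
×2: C 5.00, H 10.00, Cl 2.00 → C5H10Cl2
Empirical-formula mass = 141.03 g/mol
n = 140.9 / 141.03 = 1.00 ≈ 1
Molecular formula = empirical formula = C5H10Cl2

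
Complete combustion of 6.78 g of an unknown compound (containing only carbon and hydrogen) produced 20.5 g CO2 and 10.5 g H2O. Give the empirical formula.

mol C = 20.5 / 44.01 = 0.4658; mass C = 0.4658 × 12.01 = 5.594 g
mol H = 2 × (10.5 / 18.02) = 1.165; mass H = 1.165 × 1.008 = 1.175 g
Smallest is C at 0.4658 mol; normalising gives C 1.000, H 2.502
Scaling by 2: C 2.00, H 5.00 → C2H5

C2H5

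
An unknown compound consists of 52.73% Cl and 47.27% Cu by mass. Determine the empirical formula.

Cl2Cu

Assume 100 g: 52.73 g Cl, 47.27 g Cu.
Cl: 52.73 g ÷ 35.45 g/mol = 1.487 mol
Cu: 47.27 g ÷ 63.55 g/mol = 0.7438 mol
Smallest is Cu at 0.7438 mol; normalising gives Cl 2.000, Cu 1.000
→ Cl2Cu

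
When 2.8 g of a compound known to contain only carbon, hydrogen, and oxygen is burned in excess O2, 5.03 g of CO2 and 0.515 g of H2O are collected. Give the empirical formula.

C4H2O3

mol C = 5.03 / 44.01 = 0.1143; mass C = 0.1143 × 12.01 = 1.373 g
mol H = 2 × (0.515 / 18.02) = 0.05716; mass H = 0.05716 × 1.008 = 0.05762 g
mass O = 2.8 − (1.430) = 1.370 g → mol O = 0.08561
Ratios (÷ 0.05716): C 2.000, H 1.000, O 1.498
×2: C 4.00, H 2.00, O 3.00 → C4H2O3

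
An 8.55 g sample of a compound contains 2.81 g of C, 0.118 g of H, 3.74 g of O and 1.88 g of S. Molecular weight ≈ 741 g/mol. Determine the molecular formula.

C20H10O20S5

C: 2.81 g ÷ 12.01 g/mol = 0.234 mol
H: 0.118 g ÷ 1.008 g/mol = 0.1171 mol
O: 3.74 g ÷ 16.00 g/mol = 0.2338 mol
S: 1.88 g ÷ 32.07 g/mol = 0.05862 mol
Ratios (÷ 0.05862): C 3.991, H 1.997, O 3.987, S 1.000
→ C4H2O4S
Empirical-formula mass = 146.13 g/mol
n = 741 / 146.13 = 5.07 ≈ 5
Molecular formula = (C4H2O4S)×5 = C20H10O20S5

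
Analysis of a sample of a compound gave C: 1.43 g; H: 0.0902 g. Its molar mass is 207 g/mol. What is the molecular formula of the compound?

Moles — C: 1.43 / 12.01 = 0.1191 mol; H: 0.0902 / 1.008 = 0.08948 mol
Divide by the smallest (0.08948 mol H): C 1.331, H 1.000
Scaling by 3: C 3.99, H 3.00 → C4H3
Empirical-formula mass = 51.06 g/mol
n = 207 / 51.06 = 4.05 ≈ 4
Molecular formula = (C4H3)×4 = C16H12

C16H12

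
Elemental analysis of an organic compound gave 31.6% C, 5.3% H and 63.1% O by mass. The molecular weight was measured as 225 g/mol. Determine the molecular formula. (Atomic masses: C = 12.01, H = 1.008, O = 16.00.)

C6H12O9

Assume 100 g: 31.6 g C, 5.3 g H, 63.1 g O.
n(C) = 31.6/12.01 = 2.631, n(H) = 5.3/1.008 = 5.258, n(O) = 63.1/16.00 = 3.944
Ratios (÷ 2.631): C 1.000, H 1.998, O 1.499
×2: C 2.00, H 4.00, O 3.00 → C2H4O3
Empirical-formula mass = 76.05 g/mol
n = 225 / 76.05 = 2.96 ≈ 3
Molecular formula = (C2H4O3)×3 = C6H12O9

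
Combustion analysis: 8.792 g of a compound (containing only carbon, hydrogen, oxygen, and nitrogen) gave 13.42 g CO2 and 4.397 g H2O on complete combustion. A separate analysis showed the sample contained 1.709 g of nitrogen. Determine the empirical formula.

mol C = 13.42 / 44.01 = 0.3049; mass C = 0.3049 × 12.01 = 3.662 g
mol H = 2 × (4.397 / 18.02) = 0.4880; mass H = 0.4880 × 1.008 = 0.4919 g
mol N = 1.709 / 14.01 = 0.1220
mass O = 8.792 − (5.863) = 2.929 g → mol O = 0.1831
Ratios (÷ 0.122): C 2.500, H 4.001, N 1.000, O 1.501
Scaling by 2: C 5.00, H 8.00, N 2.00, O 3.00 → C5H8N2O3

C5H8N2O3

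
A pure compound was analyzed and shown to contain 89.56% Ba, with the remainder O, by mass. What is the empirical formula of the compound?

BaO

Assume 100 g: 89.56 g Ba, 10.44 g O.
Ba: 89.56 g ÷ 137.33 g/mol = 0.6522 mol
O: 10.44 g ÷ 16.00 g/mol = 0.6525 mol
Divide by the smallest (0.6522 mol Ba): Ba 1.000, O 1.001
≈ 1:1 → BaO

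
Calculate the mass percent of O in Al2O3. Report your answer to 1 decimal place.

Molar mass = 2(26.98) + 3(16.00) = 101.960 g/mol
Mass of O per mole = 3 × 16.00 = 48.000 g
% O = 48.000 / 101.960 × 100 = 47.1%

47.1%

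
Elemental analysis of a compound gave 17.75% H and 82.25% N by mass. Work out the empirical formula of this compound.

Assume 100 g: 17.75 g H, 82.25 g N.
Moles — H: 17.75 / 1.008 = 17.61 mol; N: 82.25 / 14.01 = 5.871 mol
Divide by the smallest (5.871 mol N): H 2.999, N 1.000
Ratio ≈ 3:1, so the empirical formula is H3N

H3N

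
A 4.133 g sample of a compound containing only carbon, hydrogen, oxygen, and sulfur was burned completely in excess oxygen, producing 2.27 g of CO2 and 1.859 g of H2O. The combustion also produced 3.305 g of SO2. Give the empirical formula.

CH4O2S

mol C = 2.27 / 44.01 = 0.05158; mass C = 0.05158 × 12.01 = 0.6195 g
mol H = 2 × (1.859 / 18.02) = 0.2063; mass H = 0.2063 × 1.008 = 0.2080 g
mol S = 3.305 / 64.07 = 0.05158; mass S = 1.654 g
mass O = 4.133 − (2.482) = 1.651 g → mol O = 0.1032
Smallest is C at 0.05158 mol; normalising gives C 1.000, H 4.000, O 2.001, S 1.000
≈ 1:4:2:1 → CH4O2S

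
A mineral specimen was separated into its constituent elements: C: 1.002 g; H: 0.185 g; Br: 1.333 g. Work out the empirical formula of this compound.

C5H11Br

C: 1.002 g ÷ 12.01 g/mol = 0.08343 mol
H: 0.185 g ÷ 1.008 g/mol = 0.1835 mol
Br: 1.333 g ÷ 79.90 g/mol = 0.01668 mol
Divide by the smallest (0.01668 mol Br): C 5.001, H 11.001, Br 1.000
Ratio ≈ 5:11:1, so the empirical formula is C5H11Br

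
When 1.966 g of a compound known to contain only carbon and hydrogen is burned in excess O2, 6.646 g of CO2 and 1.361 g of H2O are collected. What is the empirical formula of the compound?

mol C = 6.646 / 44.01 = 0.1510; mass C = 0.1510 × 12.01 = 1.814 g
mol H = 2 × (1.361 / 18.02) = 0.1511; mass H = 0.1511 × 1.008 = 0.1523 g
Ratios (÷ 0.151): C 1.000, H 1.000
≈ 1:1 → CH

CH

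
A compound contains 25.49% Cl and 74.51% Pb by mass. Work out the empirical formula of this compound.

Assume 100 g: 25.49 g Cl, 74.51 g Pb.
Cl: 25.49 g ÷ 35.45 g/mol = 0.719 mol
Pb: 74.51 g ÷ 207.2 g/mol = 0.3596 mol
Divide by the smallest (0.3596 mol Pb): Cl 2.000, Pb 1.000
Ratio ≈ 2:1, so the empirical formula is Cl2Pb

Cl2Pb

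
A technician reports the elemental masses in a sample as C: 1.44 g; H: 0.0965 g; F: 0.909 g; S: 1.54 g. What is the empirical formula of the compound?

Moles — C: 1.44 / 12.01 = 0.1199 mol; H: 0.0965 / 1.008 = 0.09573 mol; F: 0.909 / 19.00 = 0.04784 mol; S: 1.54 / 32.07 = 0.04802 mol
Ratios (÷ 0.04784): C 2.506, H 2.001, F 1.000, S 1.004
Scaling by 2: C 5.01, H 4.00, F 2.00, S 2.01 → C5H4F2S2

C5H4F2S2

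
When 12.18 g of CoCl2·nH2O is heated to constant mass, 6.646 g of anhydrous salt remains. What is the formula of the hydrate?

Mass of water lost = 12.18 − 6.646 = 5.534 g → 5.534 / 18.02 = 0.3071 mol H2O
Molar mass of CoCl2 = 129.83 g/mol → mol CoCl2 = 6.646 / 129.83 = 0.05119
n = 0.3071 / 0.05119 = 6.00 ≈ 6 → CoCl2·6H2O

CoCl2·6H2O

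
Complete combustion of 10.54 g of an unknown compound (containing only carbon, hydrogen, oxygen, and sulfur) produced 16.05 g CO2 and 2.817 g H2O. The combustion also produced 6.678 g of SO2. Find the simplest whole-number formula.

mol C = 16.05 / 44.01 = 0.3647; mass C = 0.3647 × 12.01 = 4.380 g
mol H = 2 × (2.817 / 18.02) = 0.3127; mass H = 0.3127 × 1.008 = 0.3152 g
mol S = 6.678 / 64.07 = 0.1042; mass S = 3.343 g
mass O = 10.54 − (8.038) = 2.502 g → mol O = 0.1564
Smallest is S at 0.1042 mol; normalising gives C 3.499, H 3.000, O 1.500, S 1.000
Multiply by 2: C 7.00, H 6.00, O 3.00, S 2.00 → C7H6O3S2

C7H6O3S2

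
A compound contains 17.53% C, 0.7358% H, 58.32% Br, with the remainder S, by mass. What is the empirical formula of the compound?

C2HBrS

Assume 100 g: 17.53 g C, 0.7358 g H, 58.32 g Br, 23.414 g S.
C: 17.53 g ÷ 12.01 g/mol = 1.46 mol
H: 0.7358 g ÷ 1.008 g/mol = 0.73 mol
Br: 58.32 g ÷ 79.90 g/mol = 0.7299 mol
S: 23.414 g ÷ 32.07 g/mol = 0.7301 mol
Ratios (÷ 0.7299): C 2.000, H 1.000, Br 1.000, S 1.000
Ratio ≈ 2:1:1:1, so the empirical formula is C2HBrS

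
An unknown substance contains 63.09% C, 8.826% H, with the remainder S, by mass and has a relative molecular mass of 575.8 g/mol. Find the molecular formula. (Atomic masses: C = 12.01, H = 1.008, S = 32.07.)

C30H50S5

Assume 100 g: 63.09 g C, 8.826 g H, 28.084 g S.
C: 63.09 g ÷ 12.01 g/mol = 5.253 mol
H: 8.826 g ÷ 1.008 g/mol = 8.756 mol
S: 28.084 g ÷ 32.07 g/mol = 0.8757 mol
Ratios (÷ 0.8757): C 5.999, H 9.999, S 1.000
→ C6H10S
Empirical-formula mass = 114.21 g/mol
n = 575.8 / 114.21 = 5.04 ≈ 5
Molecular formula = (C6H10S)×5 = C30H50S5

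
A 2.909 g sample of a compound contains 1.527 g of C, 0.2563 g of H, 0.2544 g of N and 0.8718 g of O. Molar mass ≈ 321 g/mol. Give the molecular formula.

C14H28N2O6

n(C) = 1.527/12.01 = 0.1271, n(H) = 0.2563/1.008 = 0.2543, n(N) = 0.2544/14.01 = 0.01816, n(O) = 0.8718/16.00 = 0.05449
Smallest is N at 0.01816 mol; normalising gives C 7.002, H 14.003, N 1.000, O 3.001
Ratio ≈ 7:14:1:3, so the empirical formula is C7H14NO3
Empirical-formula mass = 160.19 g/mol
n = 321 / 160.19 = 2.00 ≈ 2
Molecular formula = (C7H14NO3)×2 = C14H28N2O6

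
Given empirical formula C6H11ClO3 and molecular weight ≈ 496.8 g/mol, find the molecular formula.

Empirical-formula mass = 166.60 g/mol
n = 496.8 / 166.60 = 2.98 ≈ 3
Molecular formula = (C6H11ClO3)3 = C18H33Cl3O9

C18H33Cl3O9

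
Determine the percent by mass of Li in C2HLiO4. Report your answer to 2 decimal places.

Molar mass = 2(12.01) + 1(1.008) + 1(6.94) + 4(16.00) = 95.968 g/mol
Mass of Li per mole = 1 × 6.94 = 6.940 g
% Li = 6.940 / 95.968 × 100 = 7.23%

7.23%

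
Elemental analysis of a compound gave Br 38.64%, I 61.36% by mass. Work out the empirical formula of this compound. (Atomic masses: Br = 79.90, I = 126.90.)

BrI

Assume 100 g: 38.64 g Br, 61.36 g I.
Moles — Br: 38.64 / 79.90 = 0.4836 mol; I: 61.36 / 126.90 = 0.4835 mol
Ratios (÷ 0.4835): Br 1.000, I 1.000
→ BrI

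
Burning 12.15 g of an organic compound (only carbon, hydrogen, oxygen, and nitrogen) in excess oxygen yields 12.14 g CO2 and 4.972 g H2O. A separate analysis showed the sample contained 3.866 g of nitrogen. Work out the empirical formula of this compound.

CH2NO

mol C = 12.14 / 44.01 = 0.2758; mass C = 0.2758 × 12.01 = 3.313 g
mol H = 2 × (4.972 / 18.02) = 0.5518; mass H = 0.5518 × 1.008 = 0.5562 g
mol N = 3.866 / 14.01 = 0.2759
mass O = 12.15 − (7.735) = 4.415 g → mol O = 0.2759
Ratios (÷ 0.2758): C 1.000, H 2.001, N 1.000, O 1.000
→ CH2NO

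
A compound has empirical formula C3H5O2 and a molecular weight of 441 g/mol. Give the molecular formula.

C18H30O12

Empirical-formula mass = 73.07 g/mol
n = 441 / 73.07 = 6.04 ≈ 6
Molecular formula = (C3H5O2)6 = C18H30O12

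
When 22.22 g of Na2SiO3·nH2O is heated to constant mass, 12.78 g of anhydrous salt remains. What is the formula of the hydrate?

Mass of water lost = 22.22 − 12.78 = 9.44 g → 9.44 / 18.02 = 0.5239 mol H2O
Molar mass of Na2SiO3 = 122.07 g/mol → mol Na2SiO3 = 12.78 / 122.07 = 0.1047
n = 0.5239 / 0.1047 = 5.00 ≈ 5 → Na2SiO3·5H2O

Na2SiO3·5H2O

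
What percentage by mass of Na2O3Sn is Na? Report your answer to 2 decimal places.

21.62%

Molar mass = 2(22.99) + 3(16.00) + 1(118.71) = 212.690 g/mol
Mass of Na per mole = 2 × 22.99 = 45.980 g
% Na = 45.980 / 212.690 × 100 = 21.62%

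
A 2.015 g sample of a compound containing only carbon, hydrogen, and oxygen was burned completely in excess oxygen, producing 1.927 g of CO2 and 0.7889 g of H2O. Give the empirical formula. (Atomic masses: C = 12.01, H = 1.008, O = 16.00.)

mol C = 1.927 / 44.01 = 0.04379; mass C = 0.04379 × 12.01 = 0.5259 g
mol H = 2 × (0.7889 / 18.02) = 0.08756; mass H = 0.08756 × 1.008 = 0.08826 g
mass O = 2.015 − (0.6141) = 1.401 g → mol O = 0.08755
Smallest is C at 0.04379 mol; normalising gives C 1.000, H 2.000, O 2.000
≈ 1:2:2 → CH2O2

CH2O2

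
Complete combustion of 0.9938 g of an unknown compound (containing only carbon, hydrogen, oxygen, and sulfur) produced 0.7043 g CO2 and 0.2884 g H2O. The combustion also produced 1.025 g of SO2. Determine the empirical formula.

mol C = 0.7043 / 44.01 = 0.01600; mass C = 0.01600 × 12.01 = 0.1922 g
mol H = 2 × (0.2884 / 18.02) = 0.03201; mass H = 0.03201 × 1.008 = 0.03226 g
mol S = 1.025 / 64.07 = 0.01600; mass S = 0.5131 g
mass O = 0.9938 − (0.7375) = 0.2563 g → mol O = 0.01602
Divide by the smallest (0.016 mol S): C 1.000, H 2.001, O 1.001, S 1.000
→ CH2OS

CH2OS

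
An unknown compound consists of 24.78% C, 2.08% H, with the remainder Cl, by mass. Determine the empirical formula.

CHCl

Assume 100 g: 24.78 g C, 2.08 g H, 73.14 g Cl.
Moles — C: 24.78 / 12.01 = 2.063 mol; H: 2.08 / 1.008 = 2.063 mol; Cl: 73.14 / 35.45 = 2.063 mol
Ratios (÷ 2.063): C 1.000, H 1.000, Cl 1.000
≈ 1:1:1 → CHCl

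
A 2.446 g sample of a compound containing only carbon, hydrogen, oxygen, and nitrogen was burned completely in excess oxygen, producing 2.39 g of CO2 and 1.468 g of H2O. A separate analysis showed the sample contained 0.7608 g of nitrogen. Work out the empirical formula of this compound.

CH3NO

mol C = 2.39 / 44.01 = 0.05431; mass C = 0.05431 × 12.01 = 0.6522 g
mol H = 2 × (1.468 / 18.02) = 0.1629; mass H = 0.1629 × 1.008 = 0.1642 g
mol N = 0.7608 / 14.01 = 0.05430
mass O = 2.446 − (1.577) = 0.8688 g → mol O = 0.05430
Smallest is O at 0.0543 mol; normalising gives C 1.000, H 3.001, N 1.000, O 1.000
Ratio ≈ 1:3:1:1, so the empirical formula is CH3NO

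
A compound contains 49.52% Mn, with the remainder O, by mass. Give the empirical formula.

Mn2O7

Assume 100 g: 49.52 g Mn, 50.48 g O.
n(Mn) = 49.52/54.94 = 0.9013, n(O) = 50.48/16.00 = 3.155
Divide by the smallest (0.9013 mol Mn): Mn 1.000, O 3.500
Multiply by 2: Mn 2.00, O 7.00 → Mn2O7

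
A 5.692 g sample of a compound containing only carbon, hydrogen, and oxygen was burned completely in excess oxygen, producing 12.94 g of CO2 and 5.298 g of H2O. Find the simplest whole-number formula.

mol C = 12.94 / 44.01 = 0.2940; mass C = 0.2940 × 12.01 = 3.531 g
mol H = 2 × (5.298 / 18.02) = 0.5880; mass H = 0.5880 × 1.008 = 0.5927 g
mass O = 5.692 − (4.124) = 1.568 g → mol O = 0.09800
Divide by the smallest (0.098 mol O): C 3.000, H 6.000, O 1.000
Ratio ≈ 3:6:1, so the empirical formula is C3H6O

C3H6O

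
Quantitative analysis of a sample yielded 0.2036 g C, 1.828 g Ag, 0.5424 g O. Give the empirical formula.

CAgO2

Moles — C: 0.2036 / 12.01 = 0.01695 mol; Ag: 1.828 / 107.87 = 0.01695 mol; O: 0.5424 / 16.00 = 0.0339 mol
Smallest is Ag at 0.01695 mol; normalising gives C 1.000, Ag 1.000, O 2.000
≈ 1:1:2 → CAgO2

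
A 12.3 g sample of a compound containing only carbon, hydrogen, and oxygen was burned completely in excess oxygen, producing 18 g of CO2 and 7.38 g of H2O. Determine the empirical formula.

mol C = 18 / 44.01 = 0.4090; mass C = 0.4090 × 12.01 = 4.912 g
mol H = 2 × (7.38 / 18.02) = 0.8191; mass H = 0.8191 × 1.008 = 0.8256 g
mass O = 12.3 − (5.738) = 6.562 g → mol O = 0.4101
Divide by the smallest (0.409 mol C): C 1.000, H 2.003, O 1.003
Ratio ≈ 1:2:1, so the empirical formula is CH2O

CH2O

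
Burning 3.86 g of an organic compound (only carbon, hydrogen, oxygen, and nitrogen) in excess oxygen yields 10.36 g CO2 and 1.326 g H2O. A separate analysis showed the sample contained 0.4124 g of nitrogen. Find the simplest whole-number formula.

mol C = 10.36 / 44.01 = 0.2354; mass C = 0.2354 × 12.01 = 2.827 g
mol H = 2 × (1.326 / 18.02) = 0.1472; mass H = 0.1472 × 1.008 = 0.1483 g
mol N = 0.4124 / 14.01 = 0.02944
mass O = 3.86 − (3.388) = 0.4721 g → mol O = 0.02951
Smallest is N at 0.02944 mol; normalising gives C 7.997, H 5.000, N 1.000, O 1.002
≈ 8:5:1:1 → C8H5NO

C8H5NO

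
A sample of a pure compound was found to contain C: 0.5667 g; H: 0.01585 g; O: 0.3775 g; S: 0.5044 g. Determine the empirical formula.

n(C) = 0.5667/12.01 = 0.04719, n(H) = 0.01585/1.008 = 0.01572, n(O) = 0.3775/16.00 = 0.02359, n(S) = 0.5044/32.07 = 0.01573
Smallest is H at 0.01572 mol; normalising gives C 3.001, H 1.000, O 1.500, S 1.000
×2: C 6.00, H 2.00, O 3.00, S 2.00 → C6H2O3S2

C6H2O3S2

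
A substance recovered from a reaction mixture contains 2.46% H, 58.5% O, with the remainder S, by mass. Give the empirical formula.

H2O3S

Assume 100 g: 2.46 g H, 58.5 g O, 39.04 g S.
H: 2.46 g ÷ 1.008 g/mol = 2.44 mol
O: 58.5 g ÷ 16.00 g/mol = 3.656 mol
S: 39.04 g ÷ 32.07 g/mol = 1.217 mol
Ratios (÷ 1.217): H 2.005, O 3.003, S 1.000
→ H2O3S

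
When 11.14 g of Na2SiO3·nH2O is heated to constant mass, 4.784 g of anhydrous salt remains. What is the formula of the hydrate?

Na2SiO3·9H2O

Mass of water lost = 11.14 − 4.784 = 6.356 g → 6.356 / 18.02 = 0.3527 mol H2O
Molar mass of Na2SiO3 = 122.07 g/mol → mol Na2SiO3 = 4.784 / 122.07 = 0.03919
n = 0.3527 / 0.03919 = 9.00 ≈ 9 → Na2SiO3·9H2O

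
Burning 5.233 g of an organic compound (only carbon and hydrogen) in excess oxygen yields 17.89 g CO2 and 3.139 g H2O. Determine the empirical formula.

C7H6

mol C = 17.89 / 44.01 = 0.4065; mass C = 0.4065 × 12.01 = 4.882 g
mol H = 2 × (3.139 / 18.02) = 0.3484; mass H = 0.3484 × 1.008 = 0.3512 g
Smallest is H at 0.3484 mol; normalising gives C 1.167, H 1.000
Multiply by 6: C 7.00, H 6.00 → C7H6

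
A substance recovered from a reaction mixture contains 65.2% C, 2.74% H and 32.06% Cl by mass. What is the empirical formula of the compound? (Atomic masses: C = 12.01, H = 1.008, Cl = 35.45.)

Assume 100 g: 65.2 g C, 2.74 g H, 32.06 g Cl.
Moles — C: 65.2 / 12.01 = 5.429 mol; H: 2.74 / 1.008 = 2.718 mol; Cl: 32.06 / 35.45 = 0.9044 mol
Ratios (÷ 0.9044): C 6.003, H 3.006, Cl 1.000
→ C6H3Cl

C6H3Cl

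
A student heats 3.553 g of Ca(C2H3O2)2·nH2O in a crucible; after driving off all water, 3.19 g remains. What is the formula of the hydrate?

Ca(C2H3O2)2·H2O

Mass of water lost = 3.553 − 3.19 = 0.363 g → 0.363 / 18.02 = 0.02014 mol H2O
Molar mass of Ca(C2H3O2)2 = 158.17 g/mol → mol Ca(C2H3O2)2 = 3.19 / 158.17 = 0.02017
n = 0.02014 / 0.02017 = 1.00 ≈ 1 → Ca(C2H3O2)2·H2O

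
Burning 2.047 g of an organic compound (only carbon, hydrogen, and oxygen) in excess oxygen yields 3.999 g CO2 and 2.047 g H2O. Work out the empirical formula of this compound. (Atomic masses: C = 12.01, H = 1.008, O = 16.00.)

C2H5O

mol C = 3.999 / 44.01 = 0.09087; mass C = 0.09087 × 12.01 = 1.091 g
mol H = 2 × (2.047 / 18.02) = 0.2272; mass H = 0.2272 × 1.008 = 0.2290 g
mass O = 2.047 − (1.320) = 0.7267 g → mol O = 0.04542
Smallest is O at 0.04542 mol; normalising gives C 2.001, H 5.002, O 1.000
≈ 2:5:1 → C2H5O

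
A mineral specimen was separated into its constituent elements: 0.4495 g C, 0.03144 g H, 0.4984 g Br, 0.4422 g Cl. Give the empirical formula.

C6H5BrCl2

n(C) = 0.4495/12.01 = 0.03743, n(H) = 0.03144/1.008 = 0.03119, n(Br) = 0.4984/79.90 = 0.006238, n(Cl) = 0.4422/35.45 = 0.01247
Divide by the smallest (0.006238 mol Br): C 6.000, H 5.000, Br 1.000, Cl 2.000
Ratio ≈ 6:5:1:2, so the empirical formula is C6H5BrCl2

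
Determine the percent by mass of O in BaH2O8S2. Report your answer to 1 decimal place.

38.6%

Molar mass = 1(137.33) + 2(1.008) + 8(16.00) + 2(32.07) = 331.486 g/mol
Mass of O per mole = 8 × 16.00 = 128.000 g
% O = 128.000 / 331.486 × 100 = 38.6%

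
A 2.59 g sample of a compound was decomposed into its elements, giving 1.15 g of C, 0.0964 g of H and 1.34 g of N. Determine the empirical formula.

C: 1.15 g ÷ 12.01 g/mol = 0.09575 mol
H: 0.0964 g ÷ 1.008 g/mol = 0.09563 mol
N: 1.34 g ÷ 14.01 g/mol = 0.09565 mol
Ratios (÷ 0.09563): C 1.001, H 1.000, N 1.000
≈ 1:1:1 → CHN

CHN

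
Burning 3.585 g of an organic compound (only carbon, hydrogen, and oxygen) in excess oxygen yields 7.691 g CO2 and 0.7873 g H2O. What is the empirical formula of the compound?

C2HO

mol C = 7.691 / 44.01 = 0.1748; mass C = 0.1748 × 12.01 = 2.099 g
mol H = 2 × (0.7873 / 18.02) = 0.08738; mass H = 0.08738 × 1.008 = 0.08808 g
mass O = 3.585 − (2.187) = 1.398 g → mol O = 0.08738
Ratios (÷ 0.08738): C 2.000, H 1.000, O 1.000
≈ 2:1:1 → C2HO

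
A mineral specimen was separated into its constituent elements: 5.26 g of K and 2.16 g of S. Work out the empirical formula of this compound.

K2S

n(K) = 5.26/39.10 = 0.1345, n(S) = 2.16/32.07 = 0.06735
Divide by the smallest (0.06735 mol S): K 1.997, S 1.000
≈ 2:1 → K2S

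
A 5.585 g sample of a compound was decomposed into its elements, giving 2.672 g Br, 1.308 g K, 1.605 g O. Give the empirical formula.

BrKO3

n(Br) = 2.672/79.90 = 0.03344, n(K) = 1.308/39.10 = 0.03345, n(O) = 1.605/16.00 = 0.1003
Smallest is Br at 0.03344 mol; normalising gives Br 1.000, K 1.000, O 3.000
→ BrKO3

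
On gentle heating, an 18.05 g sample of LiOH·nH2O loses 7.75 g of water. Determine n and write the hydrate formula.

LiOH·H2O

Mass of anhydrous LiOH = 18.05 − 7.75 = 10.3 g
mol H2O = 7.75 / 18.02 = 0.4301
Molar mass of LiOH = 23.95 g/mol → mol LiOH = 10.3 / 23.95 = 0.4301
n = 0.4301 / 0.4301 = 1.00 ≈ 1 → LiOH·H2O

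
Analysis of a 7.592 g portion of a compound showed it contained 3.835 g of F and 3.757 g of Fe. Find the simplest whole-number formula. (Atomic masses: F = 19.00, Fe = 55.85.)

n(F) = 3.835/19.00 = 0.2018, n(Fe) = 3.757/55.85 = 0.06727
Ratios (÷ 0.06727): F 3.001, Fe 1.000
Ratio ≈ 3:1, so the empirical formula is F3Fe

F3Fe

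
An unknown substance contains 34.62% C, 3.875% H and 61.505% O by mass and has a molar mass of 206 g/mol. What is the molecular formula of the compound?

C6H8O8

Assume 100 g: 34.62 g C, 3.875 g H, 61.505 g O.
Moles — C: 34.62 / 12.01 = 2.883 mol; H: 3.875 / 1.008 = 3.844 mol; O: 61.505 / 16.00 = 3.844 mol
Smallest is C at 2.883 mol; normalising gives C 1.000, H 1.334, O 1.334
Multiply by 3: C 3.00, H 4.00, O 4.00 → C3H4O4
Empirical-formula mass = 104.06 g/mol
n = 206 / 104.06 = 1.98 ≈ 2
Molecular formula = (C3H4O4)×2 = C6H8O8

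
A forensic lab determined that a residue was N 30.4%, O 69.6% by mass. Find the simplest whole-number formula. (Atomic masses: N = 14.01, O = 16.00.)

Assume 100 g: 30.4 g N, 69.6 g O.
Moles — N: 30.4 / 14.01 = 2.17 mol; O: 69.6 / 16.00 = 4.35 mol
Divide by the smallest (2.17 mol N): N 1.000, O 2.005
→ NO2

NO2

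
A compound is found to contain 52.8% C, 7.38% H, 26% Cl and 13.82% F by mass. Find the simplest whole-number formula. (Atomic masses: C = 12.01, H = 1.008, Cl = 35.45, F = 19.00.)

Assume 100 g: 52.8 g C, 7.38 g H, 26 g Cl, 13.82 g F.
Moles — C: 52.8 / 12.01 = 4.396 mol; H: 7.38 / 1.008 = 7.321 mol; Cl: 26 / 35.45 = 0.7334 mol; F: 13.82 / 19.00 = 0.7274 mol
Divide by the smallest (0.7274 mol F): C 6.044, H 10.066, Cl 1.008, F 1.000
Ratio ≈ 6:10:1:1, so the empirical formula is C6H10ClF

C6H10ClF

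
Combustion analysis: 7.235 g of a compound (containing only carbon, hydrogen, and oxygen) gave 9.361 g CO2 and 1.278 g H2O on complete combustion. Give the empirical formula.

C3H2O4

mol C = 9.361 / 44.01 = 0.2127; mass C = 0.2127 × 12.01 = 2.555 g
mol H = 2 × (1.278 / 18.02) = 0.1418; mass H = 0.1418 × 1.008 = 0.1430 g
mass O = 7.235 − (2.698) = 4.537 g → mol O = 0.2836
Divide by the smallest (0.1418 mol H): C 1.500, H 1.000, O 1.999
×2: C 3.00, H 2.00, O 4.00 → C3H2O4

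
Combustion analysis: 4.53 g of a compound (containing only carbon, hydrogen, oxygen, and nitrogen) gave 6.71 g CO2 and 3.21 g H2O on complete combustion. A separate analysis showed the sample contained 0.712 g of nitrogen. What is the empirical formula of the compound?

C3H7NO2

mol C = 6.71 / 44.01 = 0.1525; mass C = 0.1525 × 12.01 = 1.831 g
mol H = 2 × (3.21 / 18.02) = 0.3563; mass H = 0.3563 × 1.008 = 0.3591 g
mol N = 0.712 / 14.01 = 0.05082
mass O = 4.53 − (2.902) = 1.628 g → mol O = 0.1017
Ratios (÷ 0.05082): C 3.000, H 7.010, N 1.000, O 2.002
→ C3H7NO2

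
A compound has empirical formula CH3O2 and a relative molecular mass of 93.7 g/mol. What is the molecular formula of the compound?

C2H6O4

Empirical-formula mass = 47.03 g/mol
n = 93.7 / 47.03 = 1.99 ≈ 2
Molecular formula = (CH3O2)2 = C2H6O4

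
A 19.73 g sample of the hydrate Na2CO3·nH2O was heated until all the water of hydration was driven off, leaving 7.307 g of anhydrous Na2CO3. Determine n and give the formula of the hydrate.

Na2CO3·10H2O

Mass of water lost = 19.73 − 7.307 = 12.42 g → 12.42 / 18.02 = 0.6894 mol H2O
Molar mass of Na2CO3 = 105.99 g/mol → mol Na2CO3 = 7.307 / 105.99 = 0.06894
n = 0.6894 / 0.06894 = 10.00 ≈ 10 → Na2CO3·10H2O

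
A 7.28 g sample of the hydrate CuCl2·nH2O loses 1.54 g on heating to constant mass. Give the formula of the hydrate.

Mass of anhydrous CuCl2 = 7.28 − 1.54 = 5.74 g
mol H2O = 1.54 / 18.02 = 0.08546
Molar mass of CuCl2 = 134.45 g/mol → mol CuCl2 = 5.74 / 134.45 = 0.04269
n = 0.08546 / 0.04269 = 2.00 ≈ 2 → CuCl2·2H2O

CuCl2·2H2O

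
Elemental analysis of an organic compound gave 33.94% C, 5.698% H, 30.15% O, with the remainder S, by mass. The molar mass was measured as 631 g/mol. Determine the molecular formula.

C18H36O12S6

Assume 100 g: 33.94 g C, 5.698 g H, 30.15 g O, 30.212 g S.
Moles — C: 33.94 / 12.01 = 2.826 mol; H: 5.698 / 1.008 = 5.653 mol; O: 30.15 / 16.00 = 1.884 mol; S: 30.212 / 32.07 = 0.9421 mol
Smallest is S at 0.9421 mol; normalising gives C 3.000, H 6.000, O 2.000, S 1.000
Ratio ≈ 3:6:2:1, so the empirical formula is C3H6O2S
Empirical-formula mass = 106.15 g/mol
n = 631 / 106.15 = 5.94 ≈ 6
Molecular formula = (C3H6O2S)×6 = C18H36O12S6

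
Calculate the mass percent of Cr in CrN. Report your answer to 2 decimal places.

Molar mass = 1(52.00) + 1(14.01) = 66.010 g/mol
Mass of Cr per mole = 1 × 52.00 = 52.000 g
% Cr = 52.000 / 66.010 × 100 = 78.78%

78.78%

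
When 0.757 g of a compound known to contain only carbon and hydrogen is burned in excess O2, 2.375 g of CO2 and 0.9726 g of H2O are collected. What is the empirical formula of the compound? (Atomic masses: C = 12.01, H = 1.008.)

mol C = 2.375 / 44.01 = 0.05397; mass C = 0.05397 × 12.01 = 0.6481 g
mol H = 2 × (0.9726 / 18.02) = 0.1079; mass H = 0.1079 × 1.008 = 0.1088 g
Smallest is C at 0.05397 mol; normalising gives C 1.000, H 2.000
Ratio ≈ 1:2, so the empirical formula is CH2

CH2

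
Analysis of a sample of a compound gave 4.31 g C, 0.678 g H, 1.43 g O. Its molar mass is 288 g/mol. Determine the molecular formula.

C16H30O4

Moles — C: 4.31 / 12.01 = 0.3589 mol; H: 0.678 / 1.008 = 0.6726 mol; O: 1.43 / 16.00 = 0.08937 mol
Smallest is O at 0.08937 mol; normalising gives C 4.015, H 7.526, O 1.000
×2: C 8.03, H 15.05, O 2.00 → C8H15O2
Empirical-formula mass = 143.20 g/mol
n = 288 / 143.20 = 2.01 ≈ 2
Molecular formula = (C8H15O2)×2 = C16H30O4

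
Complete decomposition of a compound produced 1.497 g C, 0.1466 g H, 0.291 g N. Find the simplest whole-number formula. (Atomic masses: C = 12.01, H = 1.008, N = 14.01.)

C6H7N

Moles — C: 1.497 / 12.01 = 0.1246 mol; H: 0.1466 / 1.008 = 0.1454 mol; N: 0.291 / 14.01 = 0.02077 mol
Divide by the smallest (0.02077 mol N): C 6.001, H 7.002, N 1.000
Ratio ≈ 6:7:1, so the empirical formula is C6H7N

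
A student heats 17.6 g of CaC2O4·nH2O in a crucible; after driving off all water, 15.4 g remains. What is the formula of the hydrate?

Mass of water lost = 17.6 − 15.4 = 2.2 g → 2.2 / 18.02 = 0.1221 mol H2O
Molar mass of CaC2O4 = 128.10 g/mol → mol CaC2O4 = 15.4 / 128.10 = 0.1202
n = 0.1221 / 0.1202 = 1.02 ≈ 1 → CaC2O4·H2O

CaC2O4·H2O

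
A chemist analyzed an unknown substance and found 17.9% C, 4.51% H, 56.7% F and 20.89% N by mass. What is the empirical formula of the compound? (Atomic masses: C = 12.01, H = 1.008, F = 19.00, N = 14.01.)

CH3F2N

Assume 100 g: 17.9 g C, 4.51 g H, 56.7 g F, 20.89 g N.
Moles — C: 17.9 / 12.01 = 1.49 mol; H: 4.51 / 1.008 = 4.474 mol; F: 56.7 / 19.00 = 2.984 mol; N: 20.89 / 14.01 = 1.491 mol
Ratios (÷ 1.49): C 1.000, H 3.002, F 2.002, N 1.000
Ratio ≈ 1:3:2:1, so the empirical formula is CH3F2N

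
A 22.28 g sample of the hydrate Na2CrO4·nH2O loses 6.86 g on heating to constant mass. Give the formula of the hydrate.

Na2CrO4·4H2O

Mass of anhydrous Na2CrO4 = 22.28 − 6.86 = 15.42 g
mol H2O = 6.86 / 18.02 = 0.3807
Molar mass of Na2CrO4 = 161.98 g/mol → mol Na2CrO4 = 15.42 / 161.98 = 0.0952
n = 0.3807 / 0.0952 = 4.00 ≈ 4 → Na2CrO4·4H2O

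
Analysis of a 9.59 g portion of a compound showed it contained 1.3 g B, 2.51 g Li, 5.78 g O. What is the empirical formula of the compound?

B: 1.3 g ÷ 10.81 g/mol = 0.1203 mol
Li: 2.51 g ÷ 6.94 g/mol = 0.3617 mol
O: 5.78 g ÷ 16.00 g/mol = 0.3613 mol
Smallest is B at 0.1203 mol; normalising gives B 1.000, Li 3.007, O 3.004
→ BLi3O3

BLi3O3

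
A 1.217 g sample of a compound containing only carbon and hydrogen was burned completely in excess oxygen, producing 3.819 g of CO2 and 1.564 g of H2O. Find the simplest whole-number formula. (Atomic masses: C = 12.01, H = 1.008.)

mol C = 3.819 / 44.01 = 0.08678; mass C = 0.08678 × 12.01 = 1.042 g
mol H = 2 × (1.564 / 18.02) = 0.1736; mass H = 0.1736 × 1.008 = 0.1750 g
Ratios (÷ 0.08678): C 1.000, H 2.000
≈ 1:2 → CH2

CH2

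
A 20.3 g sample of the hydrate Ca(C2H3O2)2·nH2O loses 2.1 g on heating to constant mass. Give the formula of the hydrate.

Mass of anhydrous Ca(C2H3O2)2 = 20.3 − 2.1 = 18.2 g
mol H2O = 2.1 / 18.02 = 0.1165
Molar mass of Ca(C2H3O2)2 = 158.17 g/mol → mol Ca(C2H3O2)2 = 18.2 / 158.17 = 0.1151
n = 0.1165 / 0.1151 = 1.01 ≈ 1 → Ca(C2H3O2)2·H2O

Ca(C2H3O2)2·H2O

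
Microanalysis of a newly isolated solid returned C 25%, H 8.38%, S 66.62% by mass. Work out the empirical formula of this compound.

Assume 100 g: 25 g C, 8.38 g H, 66.62 g S.
Moles — C: 25 / 12.01 = 2.082 mol; H: 8.38 / 1.008 = 8.313 mol; S: 66.62 / 32.07 = 2.077 mol
Smallest is S at 2.077 mol; normalising gives C 1.002, H 4.002, S 1.000
Ratio ≈ 1:4:1, so the empirical formula is CH4S

CH4S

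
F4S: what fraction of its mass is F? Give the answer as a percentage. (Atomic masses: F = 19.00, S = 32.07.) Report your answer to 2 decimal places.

Molar mass = 4(19.00) + 1(32.07) = 108.070 g/mol
Mass of F per mole = 4 × 19.00 = 76.000 g
% F = 76.000 / 108.070 × 100 = 70.32%

70.32%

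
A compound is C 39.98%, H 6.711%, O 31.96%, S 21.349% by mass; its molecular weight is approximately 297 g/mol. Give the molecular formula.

Assume 100 g: 39.98 g C, 6.711 g H, 31.96 g O, 21.349 g S.
n(C) = 39.98/12.01 = 3.329, n(H) = 6.711/1.008 = 6.658, n(O) = 31.96/16.00 = 1.998, n(S) = 21.349/32.07 = 0.6657
Divide by the smallest (0.6657 mol S): C 5.001, H 10.001, O 3.001, S 1.000
≈ 5:10:3:1 → C5H10O3S
Empirical-formula mass = 150.20 g/mol
n = 297 / 150.20 = 1.98 ≈ 2
Molecular formula = (C5H10O3S)×2 = C10H20O6S2

C10H20O6S2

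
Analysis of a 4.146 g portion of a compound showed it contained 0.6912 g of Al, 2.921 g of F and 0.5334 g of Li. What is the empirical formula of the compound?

AlF6Li3

Moles — Al: 0.6912 / 26.98 = 0.02562 mol; F: 2.921 / 19.00 = 0.1537 mol; Li: 0.5334 / 6.94 = 0.07686 mol
Smallest is Al at 0.02562 mol; normalising gives Al 1.000, F 6.001, Li 3.000
Ratio ≈ 1:6:3, so the empirical formula is AlF6Li3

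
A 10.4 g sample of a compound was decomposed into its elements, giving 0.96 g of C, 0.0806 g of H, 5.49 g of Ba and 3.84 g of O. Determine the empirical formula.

C: 0.96 g ÷ 12.01 g/mol = 0.07993 mol
H: 0.0806 g ÷ 1.008 g/mol = 0.07996 mol
Ba: 5.49 g ÷ 137.33 g/mol = 0.03998 mol
O: 3.84 g ÷ 16.00 g/mol = 0.24 mol
Smallest is Ba at 0.03998 mol; normalising gives C 1.999, H 2.000, Ba 1.000, O 6.003
Ratio ≈ 2:2:1:6, so the empirical formula is C2H2BaO6

C2H2BaO6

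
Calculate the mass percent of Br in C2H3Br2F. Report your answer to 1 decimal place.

77.6%

Molar mass = 2(12.01) + 3(1.008) + 2(79.90) + 1(19.00) = 205.844 g/mol
Mass of Br per mole = 2 × 79.90 = 159.800 g
% Br = 159.800 / 205.844 × 100 = 77.6%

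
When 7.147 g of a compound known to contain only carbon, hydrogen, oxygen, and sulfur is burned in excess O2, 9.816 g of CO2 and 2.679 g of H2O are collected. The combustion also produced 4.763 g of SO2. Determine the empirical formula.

mol C = 9.816 / 44.01 = 0.2230; mass C = 0.2230 × 12.01 = 2.679 g
mol H = 2 × (2.679 / 18.02) = 0.2973; mass H = 0.2973 × 1.008 = 0.2997 g
mol S = 4.763 / 64.07 = 0.07434; mass S = 2.384 g
mass O = 7.147 − (5.363) = 1.784 g → mol O = 0.1115
Smallest is S at 0.07434 mol; normalising gives C 3.000, H 4.000, O 1.500, S 1.000
Scaling by 2: C 6.00, H 8.00, O 3.00, S 2.00 → C6H8O3S2

C6H8O3S2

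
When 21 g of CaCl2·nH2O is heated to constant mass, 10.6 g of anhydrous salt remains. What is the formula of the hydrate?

Mass of water lost = 21 − 10.6 = 10.4 g → 10.4 / 18.02 = 0.5771 mol H2O
Molar mass of CaCl2 = 110.98 g/mol → mol CaCl2 = 10.6 / 110.98 = 0.09551
n = 0.5771 / 0.09551 = 6.04 ≈ 6 → CaCl2·6H2O

CaCl2·6H2O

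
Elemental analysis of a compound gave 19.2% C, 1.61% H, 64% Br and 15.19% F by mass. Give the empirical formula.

C2H2BrF

Assume 100 g: 19.2 g C, 1.61 g H, 64 g Br, 15.19 g F.
C: 19.2 g ÷ 12.01 g/mol = 1.599 mol
H: 1.61 g ÷ 1.008 g/mol = 1.597 mol
Br: 64 g ÷ 79.90 g/mol = 0.801 mol
F: 15.19 g ÷ 19.00 g/mol = 0.7995 mol
Ratios (÷ 0.7995): C 2.000, H 1.998, Br 1.002, F 1.000
Ratio ≈ 2:2:1:1, so the empirical formula is C2H2BrF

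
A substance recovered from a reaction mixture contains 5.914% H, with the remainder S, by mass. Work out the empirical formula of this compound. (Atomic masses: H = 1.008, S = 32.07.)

Assume 100 g: 5.914 g H, 94.086 g S.
H: 5.914 g ÷ 1.008 g/mol = 5.867 mol
S: 94.086 g ÷ 32.07 g/mol = 2.934 mol
Smallest is S at 2.934 mol; normalising gives H 2.000, S 1.000
Ratio ≈ 2:1, so the empirical formula is H2S

H2S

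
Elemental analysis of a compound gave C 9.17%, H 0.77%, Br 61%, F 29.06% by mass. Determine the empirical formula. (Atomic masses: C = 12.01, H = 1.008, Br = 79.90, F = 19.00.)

Assume 100 g: 9.17 g C, 0.77 g H, 61 g Br, 29.06 g F.
Moles — C: 9.17 / 12.01 = 0.7635 mol; H: 0.77 / 1.008 = 0.7639 mol; Br: 61 / 79.90 = 0.7635 mol; F: 29.06 / 19.00 = 1.529 mol
Ratios (÷ 0.7635): C 1.000, H 1.001, Br 1.000, F 2.003
→ CHBrF2

CHBrF2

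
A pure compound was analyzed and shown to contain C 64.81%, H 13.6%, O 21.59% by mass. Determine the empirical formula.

Assume 100 g: 64.81 g C, 13.6 g H, 21.59 g O.
C: 64.81 g ÷ 12.01 g/mol = 5.396 mol
H: 13.6 g ÷ 1.008 g/mol = 13.49 mol
O: 21.59 g ÷ 16.00 g/mol = 1.349 mol
Ratios (÷ 1.349): C 3.999, H 9.999, O 1.000
Ratio ≈ 4:10:1, so the empirical formula is C4H10O

C4H10O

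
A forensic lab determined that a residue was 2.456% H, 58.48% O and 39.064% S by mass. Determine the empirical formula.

Assume 100 g: 2.456 g H, 58.48 g O, 39.064 g S.
n(H) = 2.456/1.008 = 2.437, n(O) = 58.48/16.00 = 3.655, n(S) = 39.064/32.07 = 1.218
Smallest is S at 1.218 mol; normalising gives H 2.000, O 3.001, S 1.000
→ H2O3S

H2O3S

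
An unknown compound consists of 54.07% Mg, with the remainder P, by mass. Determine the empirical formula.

Mg3P2

Assume 100 g: 54.07 g Mg, 45.93 g P.
Mg: 54.07 g ÷ 24.31 g/mol = 2.224 mol
P: 45.93 g ÷ 30.97 g/mol = 1.483 mol
Smallest is P at 1.483 mol; normalising gives Mg 1.500, P 1.000
×2: Mg 3.00, P 2.00 → Mg3P2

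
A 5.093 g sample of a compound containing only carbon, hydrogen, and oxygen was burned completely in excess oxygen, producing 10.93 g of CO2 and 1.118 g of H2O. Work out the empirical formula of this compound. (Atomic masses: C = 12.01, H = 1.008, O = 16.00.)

mol C = 10.93 / 44.01 = 0.2484; mass C = 0.2484 × 12.01 = 2.983 g
mol H = 2 × (1.118 / 18.02) = 0.1241; mass H = 0.1241 × 1.008 = 0.1251 g
mass O = 5.093 − (3.108) = 1.985 g → mol O = 0.1241
Ratios (÷ 0.1241): C 2.002, H 1.000, O 1.000
≈ 2:1:1 → C2HO

C2HO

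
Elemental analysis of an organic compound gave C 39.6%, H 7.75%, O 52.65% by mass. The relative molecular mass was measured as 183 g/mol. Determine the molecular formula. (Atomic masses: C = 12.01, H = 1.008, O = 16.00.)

C6H14O6

Assume 100 g: 39.6 g C, 7.75 g H, 52.65 g O.
C: 39.6 g ÷ 12.01 g/mol = 3.297 mol
H: 7.75 g ÷ 1.008 g/mol = 7.688 mol
O: 52.65 g ÷ 16.00 g/mol = 3.291 mol
Smallest is O at 3.291 mol; normalising gives C 1.002, H 2.336, O 1.000
×3: C 3.01, H 7.01, O 3.00 → C3H7O3
Empirical-formula mass = 91.09 g/mol
n = 183 / 91.09 = 2.01 ≈ 2
Molecular formula = (C3H7O3)×2 = C6H14O6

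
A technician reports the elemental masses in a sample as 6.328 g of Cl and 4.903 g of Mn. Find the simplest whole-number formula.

Moles — Cl: 6.328 / 35.45 = 0.1785 mol; Mn: 4.903 / 54.94 = 0.08924 mol
Ratios (÷ 0.08924): Cl 2.000, Mn 1.000
Ratio ≈ 2:1, so the empirical formula is Cl2Mn

Cl2Mn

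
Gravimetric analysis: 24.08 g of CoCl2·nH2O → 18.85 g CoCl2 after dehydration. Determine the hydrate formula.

Mass of water lost = 24.08 − 18.85 = 5.23 g → 5.23 / 18.02 = 0.2902 mol H2O
Molar mass of CoCl2 = 129.83 g/mol → mol CoCl2 = 18.85 / 129.83 = 0.1452
n = 0.2902 / 0.1452 = 2.00 ≈ 2 → CoCl2·2H2O

CoCl2·2H2O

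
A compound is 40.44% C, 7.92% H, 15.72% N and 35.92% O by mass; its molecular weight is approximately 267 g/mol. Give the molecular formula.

Assume 100 g: 40.44 g C, 7.92 g H, 15.72 g N, 35.92 g O.
n(C) = 40.44/12.01 = 3.367, n(H) = 7.92/1.008 = 7.857, n(N) = 15.72/14.01 = 1.122, n(O) = 35.92/16.00 = 2.245
Ratios (÷ 1.122): C 3.001, H 7.002, N 1.000, O 2.001
Ratio ≈ 3:7:1:2, so the empirical formula is C3H7NO2
Empirical-formula mass = 89.10 g/mol
n = 267 / 89.10 = 3.00 ≈ 3
Molecular formula = (C3H7NO2)×3 = C9H21N3O6

C9H21N3O6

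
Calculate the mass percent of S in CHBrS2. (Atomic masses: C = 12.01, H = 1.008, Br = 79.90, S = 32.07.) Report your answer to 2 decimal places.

40.84%

Molar mass = 1(12.01) + 1(1.008) + 1(79.90) + 2(32.07) = 157.058 g/mol
Mass of S per mole = 2 × 32.07 = 64.140 g
% S = 64.140 / 157.058 × 100 = 40.84%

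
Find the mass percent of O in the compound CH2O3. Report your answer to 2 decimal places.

Molar mass = 1(12.01) + 2(1.008) + 3(16.00) = 62.026 g/mol
Mass of O per mole = 3 × 16.00 = 48.000 g
% O = 48.000 / 62.026 × 100 = 77.39%

77.39%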